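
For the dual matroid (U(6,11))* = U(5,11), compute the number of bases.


The dual of U(r,n) is U(n-r, n) = U(5,11).
Bases of U(5,11) are all (5)-element subsets.
|B(M*)| = C(11,5) = 11! / (5! * 6!) = 462.

462


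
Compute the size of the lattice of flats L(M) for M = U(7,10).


Flats of U(7,10): every subset of size < 7 is a flat, plus E itself.
Count = (10 choose 0) + (10 choose 1) + (10 choose 2) + (10 choose 3) + (10 choose 4) + (10 choose 5) + (10 choose 6) + 1
     = 1 + 10 + 45 + 120 + 210 + 252 + 210 + 1
     = 849.

849


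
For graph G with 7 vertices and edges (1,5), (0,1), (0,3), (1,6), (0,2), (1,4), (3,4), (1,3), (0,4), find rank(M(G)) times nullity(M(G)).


r(M) = |V| - c = 7 - 1 = 6.
nullity = |E| - r(M) = 9 - 6 = 3.
Product = 6 * 3 = 18.

18


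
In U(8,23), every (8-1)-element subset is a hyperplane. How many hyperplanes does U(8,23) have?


Hyperplanes of U(8,23) are flats of rank 7.
In a uniform matroid, these are exactly the (7)-element subsets.
Count = C(23,7) = 23! / (7! * 16!) = 245157.

245157


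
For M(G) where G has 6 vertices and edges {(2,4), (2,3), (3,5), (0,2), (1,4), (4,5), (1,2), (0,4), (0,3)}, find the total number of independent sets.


An independent set in a graphic matroid is an acyclic edge subset.
G has 6 vertices and 9 edges.
Enumerate all 2^9 = 512 subsets, checking for acyclicity.
Total independent sets = 292.

292


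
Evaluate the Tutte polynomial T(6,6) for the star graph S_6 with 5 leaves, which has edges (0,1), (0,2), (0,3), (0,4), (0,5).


A star on 6 vertices is a tree with 5 edges.
T(x,y) = x^(5) for any tree.
T(6,6) = 6^5 = 7776.

7776


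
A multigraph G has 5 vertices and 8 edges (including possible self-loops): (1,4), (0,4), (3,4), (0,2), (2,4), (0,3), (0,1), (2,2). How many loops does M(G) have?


In a graphic matroid, a loop is a self-loop edge (u,u) with rank 0.
Examining all 8 edges for self-loops...
Self-loops found: (2,2)
Number of loops = 1.

1


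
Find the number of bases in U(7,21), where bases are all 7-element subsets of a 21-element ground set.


Bases of U(7,21) are all 7-element subsets of the 21-element ground set.
Number of bases = C(21,7).
C(21,7) = 116280.

116280


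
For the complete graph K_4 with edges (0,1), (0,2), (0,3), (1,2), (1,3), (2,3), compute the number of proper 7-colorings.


P(K_4, k) = k(k-1)(k-2)...(k-3).
P(7) = (7) * (6) * (5) * (4) = 840.

840


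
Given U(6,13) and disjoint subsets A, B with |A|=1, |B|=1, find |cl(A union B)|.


|A union B| = 1 + 1 = 2 (disjoint).
In U(6,13), cl(S) = S if |S| < 6, else cl(S) = E.
Since 2 < 6, cl(A union B) = A union B.
|cl(A union B)| = 2.

2


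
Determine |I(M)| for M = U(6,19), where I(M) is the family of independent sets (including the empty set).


Independent sets of U(6,19) are all subsets of size <= 6.
Count = (19 choose 0) + (19 choose 1) + (19 choose 2) + (19 choose 3) + (19 choose 4) + (19 choose 5) + (19 choose 6)
     = 1 + 19 + 171 + 969 + 3876 + 11628 + 27132
     = 43796.

43796


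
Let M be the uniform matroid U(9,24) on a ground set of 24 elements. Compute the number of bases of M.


Bases of U(9,24) are all 9-element subsets of the 24-element ground set.
Number of bases = C(24,9).
C(24,9) = 1307504.

1307504


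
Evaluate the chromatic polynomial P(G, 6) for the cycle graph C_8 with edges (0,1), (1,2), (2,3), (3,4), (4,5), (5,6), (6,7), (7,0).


P(C_8, k) = (k-1)^8 + (-1)^8*(k-1).
P(6) = (5)^8 + 5
= 390625 + 5 = 390630.

390630


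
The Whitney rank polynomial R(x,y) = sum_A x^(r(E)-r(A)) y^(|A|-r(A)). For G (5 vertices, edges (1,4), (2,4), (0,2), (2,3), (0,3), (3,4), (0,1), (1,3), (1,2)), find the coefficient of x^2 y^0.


R(x,y) = sum over A in 2^E of x^(r(E)-r(A)) * y^(|A|-r(A)).
G has 5 vertices, 9 edges. r(E) = 4.
Enumerate all 2^9 = 512 subsets.
Count subsets with r(E)-r(A)=2 and |A|-r(A)=0: 36.

36


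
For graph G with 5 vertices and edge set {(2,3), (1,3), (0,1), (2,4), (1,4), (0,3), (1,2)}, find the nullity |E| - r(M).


Cycle rank (nullity) = |E| - r(M) = |E| - (|V| - c).
|E| = 7, |V| = 5, c = 1.
Nullity = 7 - (5 - 1) = 7 - 4 = 3.

3


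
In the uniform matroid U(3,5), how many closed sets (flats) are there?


Flats of U(3,5): every subset of size < 3 is a flat, plus E itself.
Count = C(5,0) + C(5,1) + C(5,2) + 1
     = 1 + 5 + 10 + 1
     = 17.

17


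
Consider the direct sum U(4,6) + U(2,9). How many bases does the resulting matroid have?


Bases of a direct sum M1 + M2: |B| = |B(M1)| * |B(M2)|.
|B(U(4,6))| = C(6,4) = 15.
|B(U(2,9))| = C(9,2) = 36.
Total bases = 15 * 36 = 540.

540


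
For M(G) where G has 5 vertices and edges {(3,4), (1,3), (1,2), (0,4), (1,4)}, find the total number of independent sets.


An independent set in a graphic matroid is an acyclic edge subset.
G has 5 vertices and 5 edges.
Enumerate all 2^5 = 32 subsets, checking for acyclicity.
Total independent sets = 28.

28


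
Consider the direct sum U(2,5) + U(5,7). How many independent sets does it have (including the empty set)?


For a direct sum, |I(M1+M2)| = |I(M1)| * |I(M2)|.
|I(U(2,5))| = sum C(5,k) for k=0..2 = 16.
|I(U(5,7))| = sum C(7,k) for k=0..5 = 120.
Total = 16 * 120 = 1920.

1920


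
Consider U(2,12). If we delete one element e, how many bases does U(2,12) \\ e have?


Deleting e from U(2,12) gives U(2,11) since n > r.
Bases of U(2,11) = (11 choose 2) = 55.

55


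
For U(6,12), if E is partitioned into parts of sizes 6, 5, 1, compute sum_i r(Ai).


r(Ai) = min(|Ai|, 6) for each part.
Sum = min(6,6) + min(5,6) + min(1,6)
    = 6 + 5 + 1
    = 12.

12


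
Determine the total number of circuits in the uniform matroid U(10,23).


In U(10,23), circuits are the (11)-element subsets.
Any set of 11 elements is dependent, and removing any one element gives
an independent set of size 10, so it is a minimal dependent set.
Number of circuits = (23 choose 11) = 1352078.

1352078


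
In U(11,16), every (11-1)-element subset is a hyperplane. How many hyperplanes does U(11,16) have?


Hyperplanes of U(11,16) are flats of rank 10.
In a uniform matroid, these are exactly the (10)-element subsets.
Count = C(16,10) = 16! / (10! * 6!) = 8008.

8008


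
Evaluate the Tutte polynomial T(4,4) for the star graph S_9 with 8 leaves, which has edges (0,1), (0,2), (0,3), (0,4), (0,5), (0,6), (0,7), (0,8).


A star on 9 vertices is a tree with 8 edges.
T(x,y) = x^(8) for any tree.
T(4,4) = 4^8 = 65536.

65536


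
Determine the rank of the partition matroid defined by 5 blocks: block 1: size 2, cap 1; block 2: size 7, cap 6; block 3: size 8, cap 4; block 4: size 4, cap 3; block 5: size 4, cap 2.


Rank of a partition matroid = sum of min(|Si|, ci) for each block.
= min(2,1) + min(7,6) + min(8,4) + min(4,3) + min(4,2)
= 1 + 6 + 4 + 3 + 2
= 16.

16


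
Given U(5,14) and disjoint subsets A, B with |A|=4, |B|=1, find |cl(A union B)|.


|A union B| = 4 + 1 = 5 (disjoint).
In U(5,14), cl(S) = S if |S| < 5, else cl(S) = E.
Since 5 >= 5, cl(A union B) = E.
|cl(A union B)| = 14.

14


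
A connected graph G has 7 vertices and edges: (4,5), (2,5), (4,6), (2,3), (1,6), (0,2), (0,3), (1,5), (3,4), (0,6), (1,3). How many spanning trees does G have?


By Kirchhoff's matrix tree theorem, the number of spanning trees equals
the determinant of any cofactor of the Laplacian matrix L.
G has 7 vertices and 11 edges.
Computing the (6 x 6) cofactor determinant gives 231.

231


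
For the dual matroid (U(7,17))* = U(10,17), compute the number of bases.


The dual of U(r,n) is U(n-r, n) = U(10,17).
Bases of U(10,17) are all (10)-element subsets.
|B(M*)| = C(17,10) = 17! / (10! * 7!) = 19448.

19448


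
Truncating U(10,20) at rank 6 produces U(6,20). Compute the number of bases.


Truncating U(10,20) to rank 6 gives U(6,20).
Bases of U(6,20) are all 6-element subsets of 20 elements.
Number of bases = (20 choose 6) = 38760.

38760


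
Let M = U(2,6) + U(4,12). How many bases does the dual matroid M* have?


(M1+M2)* = M1* + M2*.
M1* = U(4,6), bases: C(6,4) = 15.
M2* = U(8,12), bases: C(12,8) = 495.
|B(M*)| = 15 * 495 = 7425.

7425


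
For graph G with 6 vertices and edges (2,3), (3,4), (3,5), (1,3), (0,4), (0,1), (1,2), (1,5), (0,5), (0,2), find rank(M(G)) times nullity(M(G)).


r(M) = |V| - c = 6 - 1 = 5.
nullity = |E| - r(M) = 10 - 5 = 5.
Product = 5 * 5 = 25.

25


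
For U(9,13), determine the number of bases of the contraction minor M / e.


Contracting e from U(9,13) gives U(8,12).
Bases of U(8,12) = (12 choose 8) = 495.

495


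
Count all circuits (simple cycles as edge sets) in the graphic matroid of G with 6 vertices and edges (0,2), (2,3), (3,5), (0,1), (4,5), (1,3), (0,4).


A circuit in a graphic matroid = edge set of a simple cycle.
G has 6 vertices and 7 edges.
Enumerating all minimal edge subsets forming cycles...
Total circuits found: 3.

3


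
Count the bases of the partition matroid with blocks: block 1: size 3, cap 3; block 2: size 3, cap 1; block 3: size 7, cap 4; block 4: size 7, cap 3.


A basis picks exactly ci elements from block i.
Number of bases = product of C(|Si|, ci).
= C(3,3) * C(3,1) * C(7,4) * C(7,3)
= 1 * 3 * 35 * 35
= 3675.

3675


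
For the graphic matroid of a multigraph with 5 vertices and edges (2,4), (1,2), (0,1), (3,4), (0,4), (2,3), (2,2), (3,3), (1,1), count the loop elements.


In a graphic matroid, a loop is a self-loop edge (u,u) with rank 0.
Examining all 9 edges for self-loops...
Self-loops found: (2,2), (3,3), (1,1)
Number of loops = 3.

3


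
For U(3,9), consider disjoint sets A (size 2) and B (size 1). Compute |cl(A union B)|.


|A union B| = 2 + 1 = 3 (disjoint).
In U(3,9), cl(S) = S if |S| < 3, else cl(S) = E.
Since 3 >= 3, cl(A union B) = E.
|cl(A union B)| = 9.

9


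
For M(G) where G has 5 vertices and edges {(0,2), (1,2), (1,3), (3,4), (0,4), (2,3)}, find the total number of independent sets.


An independent set in a graphic matroid is an acyclic edge subset.
G has 5 vertices and 6 edges.
Enumerate all 2^6 = 64 subsets, checking for acyclicity.
Total independent sets = 52.

52


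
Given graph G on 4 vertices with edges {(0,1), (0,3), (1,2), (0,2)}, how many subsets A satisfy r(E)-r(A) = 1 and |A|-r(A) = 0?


R(x,y) = sum over A in 2^E of x^(r(E)-r(A)) * y^(|A|-r(A)).
G has 4 vertices, 4 edges. r(E) = 3.
Enumerate all 2^4 = 16 subsets.
Count subsets with r(E)-r(A)=1 and |A|-r(A)=0: 6.

6


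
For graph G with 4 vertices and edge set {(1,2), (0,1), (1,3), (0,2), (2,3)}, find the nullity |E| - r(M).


Cycle rank (nullity) = |E| - r(M) = |E| - (|V| - c).
|E| = 5, |V| = 4, c = 1.
Nullity = 5 - (4 - 1) = 5 - 3 = 2.

2


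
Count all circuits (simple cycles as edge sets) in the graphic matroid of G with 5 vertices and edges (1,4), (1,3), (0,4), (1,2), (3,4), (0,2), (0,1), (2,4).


A circuit in a graphic matroid = edge set of a simple cycle.
G has 5 vertices and 8 edges.
Enumerating all minimal edge subsets forming cycles...
Total circuits found: 12.

12


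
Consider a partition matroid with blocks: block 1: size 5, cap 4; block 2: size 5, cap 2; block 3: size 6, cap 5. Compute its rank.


Rank of a partition matroid = sum of min(|Si|, ci) for each block.
= min(5,4) + min(5,2) + min(6,5)
= 4 + 2 + 5
= 11.

11


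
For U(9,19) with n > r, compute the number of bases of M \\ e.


Deleting e from U(9,19) gives U(9,18) since n > r.
Bases of U(9,18) = C(18,9) = 18! / (9! * 9!) = 48620.

48620


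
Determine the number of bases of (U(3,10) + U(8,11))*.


(M1+M2)* = M1* + M2*.
M1* = U(7,10), bases: C(10,7) = 120.
M2* = U(3,11), bases: C(11,3) = 165.
|B(M*)| = 120 * 165 = 19800.

19800


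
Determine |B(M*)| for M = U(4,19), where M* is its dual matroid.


The dual of U(r,n) is U(n-r, n) = U(15,19).
Bases of U(15,19) are all (15)-element subsets.
|B(M*)| = (19 choose 15) = 3876.

3876


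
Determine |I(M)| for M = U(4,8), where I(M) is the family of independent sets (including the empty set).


Independent sets of U(4,8) are all subsets of size <= 4.
Count = C(8,0) + C(8,1) + C(8,2) + C(8,3) + C(8,4)
     = 1 + 8 + 28 + 56 + 70
     = 163.

163


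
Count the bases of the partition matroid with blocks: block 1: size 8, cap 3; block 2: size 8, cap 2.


A basis picks exactly ci elements from block i.
Number of bases = product of C(|Si|, ci).
= C(8,3) * C(8,2)
= 56 * 28
= 1568.

1568


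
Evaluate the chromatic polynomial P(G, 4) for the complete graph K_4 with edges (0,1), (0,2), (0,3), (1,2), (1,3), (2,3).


P(K_4, k) = k(k-1)(k-2)...(k-3).
P(4) = (4) * (3) * (2) * (1) = 24.

24


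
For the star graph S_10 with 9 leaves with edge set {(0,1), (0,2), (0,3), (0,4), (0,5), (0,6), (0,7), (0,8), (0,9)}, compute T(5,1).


A star on 10 vertices is a tree with 9 edges.
T(x,y) = x^(9) for any tree.
T(5,1) = 5^9 = 1953125.

1953125


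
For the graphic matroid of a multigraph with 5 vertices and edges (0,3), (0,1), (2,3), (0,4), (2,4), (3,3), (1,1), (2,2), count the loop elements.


In a graphic matroid, a loop is a self-loop edge (u,u) with rank 0.
Examining all 8 edges for self-loops...
Self-loops found: (3,3), (1,1), (2,2)
Number of loops = 3.

3


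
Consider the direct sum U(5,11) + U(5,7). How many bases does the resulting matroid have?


Bases of a direct sum M1 + M2: |B| = |B(M1)| * |B(M2)|.
|B(U(5,11))| = C(11,5) = 462.
|B(U(5,7))| = C(7,5) = 21.
Total bases = 462 * 21 = 9702.

9702


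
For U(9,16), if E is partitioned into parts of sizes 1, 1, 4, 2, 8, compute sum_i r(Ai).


r(Ai) = min(|Ai|, 9) for each part.
Sum = min(1,9) + min(1,9) + min(4,9) + min(2,9) + min(8,9)
    = 1 + 1 + 4 + 2 + 8
    = 16.

16


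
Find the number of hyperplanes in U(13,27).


Hyperplanes of U(13,27) are flats of rank 12.
In a uniform matroid, these are exactly the (12)-element subsets.
Count = (27 choose 12) = 17383860.

17383860


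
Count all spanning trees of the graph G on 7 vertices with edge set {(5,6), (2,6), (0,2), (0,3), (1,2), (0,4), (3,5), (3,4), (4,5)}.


By Kirchhoff's matrix tree theorem, the number of spanning trees equals
the determinant of any cofactor of the Laplacian matrix L.
G has 7 vertices and 9 edges.
Computing the (6 x 6) cofactor determinant gives 32.

32


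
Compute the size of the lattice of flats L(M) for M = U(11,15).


Flats of U(11,15): every subset of size < 11 is a flat, plus E itself.
Count = C(15,0) + C(15,1) + C(15,2) + C(15,3) + C(15,4) + C(15,5) + C(15,6) + C(15,7) + C(15,8) + C(15,9) + C(15,10) + 1
     = 1 + 15 + 105 + 455 + 1365 + 3003 + 5005 + 6435 + 6435 + 5005 + 3003 + 1
     = 30828.

30828


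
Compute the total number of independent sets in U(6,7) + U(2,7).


For a direct sum, |I(M1+M2)| = |I(M1)| * |I(M2)|.
|I(U(6,7))| = sum C(7,k) for k=0..6 = 127.
|I(U(2,7))| = sum C(7,k) for k=0..2 = 29.
Total = 127 * 29 = 3683.

3683


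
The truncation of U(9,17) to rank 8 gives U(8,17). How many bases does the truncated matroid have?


Truncating U(9,17) to rank 8 gives U(8,17).
Bases of U(8,17) are all 8-element subsets of 17 elements.
Number of bases = C(17,8) = 17! / (8! * 9!) = 24310.

24310


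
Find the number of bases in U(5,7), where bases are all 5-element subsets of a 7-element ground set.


Bases of U(5,7) are all 5-element subsets of the 7-element ground set.
Number of bases = C(7,5).
C(7,5) = 7! / (5! * 2!) = 21.

21


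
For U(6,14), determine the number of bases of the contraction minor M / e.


Contracting e from U(6,14) gives U(5,13).
Bases of U(5,13) = (13 choose 5) = 1287.

1287


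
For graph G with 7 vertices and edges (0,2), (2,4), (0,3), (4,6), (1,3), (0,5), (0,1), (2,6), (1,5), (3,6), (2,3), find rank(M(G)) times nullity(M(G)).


r(M) = |V| - c = 7 - 1 = 6.
nullity = |E| - r(M) = 11 - 6 = 5.
Product = 6 * 5 = 30.

30


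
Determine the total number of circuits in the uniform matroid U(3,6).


In U(3,6), circuits are the (4)-element subsets.
Any set of 4 elements is dependent, and removing any one element gives
an independent set of size 3, so it is a minimal dependent set.
Number of circuits = C(6,4) = (6 * 5 * 4 * 3) / (1 * 2 * 3 * 4) = 15.

15


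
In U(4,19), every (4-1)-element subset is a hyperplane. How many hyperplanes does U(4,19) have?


Hyperplanes of U(4,19) are flats of rank 3.
In a uniform matroid, these are exactly the (3)-element subsets.
Count = (19 choose 3) = 969.

969


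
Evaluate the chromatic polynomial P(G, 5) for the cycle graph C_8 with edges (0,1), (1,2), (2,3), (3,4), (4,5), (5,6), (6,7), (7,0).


P(C_8, k) = (k-1)^8 + (-1)^8*(k-1).
P(5) = (4)^8 + 4
= 65536 + 4 = 65540.

65540


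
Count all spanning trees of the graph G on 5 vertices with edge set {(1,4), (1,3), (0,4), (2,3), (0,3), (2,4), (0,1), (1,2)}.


By Kirchhoff's matrix tree theorem, the number of spanning trees equals
the determinant of any cofactor of the Laplacian matrix L.
G has 5 vertices and 8 edges.
Computing the (4 x 4) cofactor determinant gives 45.

45


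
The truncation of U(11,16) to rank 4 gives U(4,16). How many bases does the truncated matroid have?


Truncating U(11,16) to rank 4 gives U(4,16).
Bases of U(4,16) are all 4-element subsets of 16 elements.
Number of bases = C(16,4) = 16! / (4! * 12!) = 1820.

1820


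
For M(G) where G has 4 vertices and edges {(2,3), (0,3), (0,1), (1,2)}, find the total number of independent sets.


An independent set in a graphic matroid is an acyclic edge subset.
G has 4 vertices and 4 edges.
Enumerate all 2^4 = 16 subsets, checking for acyclicity.
Total independent sets = 15.

15


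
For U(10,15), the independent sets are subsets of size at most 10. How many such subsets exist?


Independent sets of U(10,15) are all subsets of size <= 10.
Count = C(15,0) + C(15,1) + C(15,2) + C(15,3) + C(15,4) + C(15,5) + C(15,6) + C(15,7) + C(15,8) + C(15,9) + C(15,10)
     = 1 + 15 + 105 + 455 + 1365 + 3003 + 5005 + 6435 + 6435 + 5005 + 3003
     = 30827.

30827


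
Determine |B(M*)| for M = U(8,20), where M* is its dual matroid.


The dual of U(r,n) is U(n-r, n) = U(12,20).
Bases of U(12,20) are all (12)-element subsets.
|B(M*)| = C(20,12) = 125970.

125970


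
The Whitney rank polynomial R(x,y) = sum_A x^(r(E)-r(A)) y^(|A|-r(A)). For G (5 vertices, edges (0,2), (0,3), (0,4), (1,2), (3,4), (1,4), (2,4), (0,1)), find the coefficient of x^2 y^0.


R(x,y) = sum over A in 2^E of x^(r(E)-r(A)) * y^(|A|-r(A)).
G has 5 vertices, 8 edges. r(E) = 4.
Enumerate all 2^8 = 256 subsets.
Count subsets with r(E)-r(A)=2 and |A|-r(A)=0: 28.

28


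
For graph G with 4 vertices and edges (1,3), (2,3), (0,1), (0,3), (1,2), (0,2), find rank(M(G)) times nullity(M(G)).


r(M) = |V| - c = 4 - 1 = 3.
nullity = |E| - r(M) = 6 - 3 = 3.
Product = 3 * 3 = 9.

9


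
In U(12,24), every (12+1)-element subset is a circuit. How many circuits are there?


In U(12,24), circuits are the (13)-element subsets.
Any set of 13 elements is dependent, and removing any one element gives
an independent set of size 12, so it is a minimal dependent set.
Number of circuits = C(24,13) = 2496144.

2496144


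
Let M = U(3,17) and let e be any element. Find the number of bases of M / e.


Contracting e from U(3,17) gives U(2,16).
Bases of U(2,16) = C(16,2) = (16 * 15) / (1 * 2) = 120.

120


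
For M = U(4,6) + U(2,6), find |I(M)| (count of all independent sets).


For a direct sum, |I(M1+M2)| = |I(M1)| * |I(M2)|.
|I(U(4,6))| = sum C(6,k) for k=0..4 = 57.
|I(U(2,6))| = sum C(6,k) for k=0..2 = 22.
Total = 57 * 22 = 1254.

1254


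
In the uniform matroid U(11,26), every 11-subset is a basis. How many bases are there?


Bases of U(11,26) are all 11-element subsets of the 26-element ground set.
Number of bases = C(26,11).
C(26,11) = 26! / (11! * 15!) = 7726160.

7726160


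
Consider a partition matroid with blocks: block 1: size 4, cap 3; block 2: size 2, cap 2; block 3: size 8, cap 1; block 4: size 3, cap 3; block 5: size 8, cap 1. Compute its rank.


Rank of a partition matroid = sum of min(|Si|, ci) for each block.
= min(4,3) + min(2,2) + min(8,1) + min(3,3) + min(8,1)
= 3 + 2 + 1 + 3 + 1
= 10.

10


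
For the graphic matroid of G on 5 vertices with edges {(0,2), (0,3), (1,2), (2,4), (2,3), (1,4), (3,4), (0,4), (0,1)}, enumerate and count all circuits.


A circuit in a graphic matroid = edge set of a simple cycle.
G has 5 vertices and 9 edges.
Enumerating all minimal edge subsets forming cycles...
Total circuits found: 22.

22


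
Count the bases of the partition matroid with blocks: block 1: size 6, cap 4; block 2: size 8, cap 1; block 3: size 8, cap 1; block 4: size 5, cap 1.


A basis picks exactly ci elements from block i.
Number of bases = product of C(|Si|, ci).
= C(6,4) * C(8,1) * C(8,1) * C(5,1)
= 15 * 8 * 8 * 5
= 4800.

4800


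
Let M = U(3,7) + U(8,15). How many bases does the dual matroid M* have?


(M1+M2)* = M1* + M2*.
M1* = U(4,7), bases: C(7,4) = 35.
M2* = U(7,15), bases: C(15,7) = 6435.
|B(M*)| = 35 * 6435 = 225225.

225225


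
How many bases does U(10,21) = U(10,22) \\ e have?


Deleting e from U(10,22) gives U(10,21) since n > r.
Bases of U(10,21) = C(21,10) = 21! / (10! * 11!) = 352716.

352716


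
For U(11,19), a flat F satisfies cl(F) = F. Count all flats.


Flats of U(11,19): every subset of size < 11 is a flat, plus E itself.
Count = (19 choose 0) + (19 choose 1) + (19 choose 2) + (19 choose 3) + (19 choose 4) + (19 choose 5) + (19 choose 6) + (19 choose 7) + (19 choose 8) + (19 choose 9) + (19 choose 10) + 1
     = 1 + 19 + 171 + 969 + 3876 + 11628 + 27132 + 50388 + 75582 + 92378 + 92378 + 1
     = 354523.

354523


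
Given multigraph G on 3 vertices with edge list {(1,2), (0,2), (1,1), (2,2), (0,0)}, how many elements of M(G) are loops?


In a graphic matroid, a loop is a self-loop edge (u,u) with rank 0.
Examining all 5 edges for self-loops...
Self-loops found: (1,1), (2,2), (0,0)
Number of loops = 3.

3


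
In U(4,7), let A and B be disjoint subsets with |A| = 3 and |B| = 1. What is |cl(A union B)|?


|A union B| = 3 + 1 = 4 (disjoint).
In U(4,7), cl(S) = S if |S| < 4, else cl(S) = E.
Since 4 >= 4, cl(A union B) = E.
|cl(A union B)| = 7.

7


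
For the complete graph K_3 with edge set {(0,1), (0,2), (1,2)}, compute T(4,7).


T(K_3; x,y) = x^2 + x + y.
T(4,7) = 16 + 4 + 7 = 27.

27


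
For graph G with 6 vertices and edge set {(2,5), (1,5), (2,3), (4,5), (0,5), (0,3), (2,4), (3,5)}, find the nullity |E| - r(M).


Cycle rank (nullity) = |E| - r(M) = |E| - (|V| - c).
|E| = 8, |V| = 6, c = 1.
Nullity = 8 - (6 - 1) = 8 - 5 = 3.

3


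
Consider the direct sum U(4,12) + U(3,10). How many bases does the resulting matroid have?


Bases of a direct sum M1 + M2: |B| = |B(M1)| * |B(M2)|.
|B(U(4,12))| = C(12,4) = 495.
|B(U(3,10))| = C(10,3) = 120.
Total bases = 495 * 120 = 59400.

59400


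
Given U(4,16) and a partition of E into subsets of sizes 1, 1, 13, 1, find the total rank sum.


r(Ai) = min(|Ai|, 4) for each part.
Sum = min(1,4) + min(1,4) + min(13,4) + min(1,4)
    = 1 + 1 + 4 + 1
    = 7.

7


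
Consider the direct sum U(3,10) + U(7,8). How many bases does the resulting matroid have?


Bases of a direct sum M1 + M2: |B| = |B(M1)| * |B(M2)|.
|B(U(3,10))| = C(10,3) = 120.
|B(U(7,8))| = C(8,7) = 8.
Total bases = 120 * 8 = 960.

960


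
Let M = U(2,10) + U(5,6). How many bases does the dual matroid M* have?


(M1+M2)* = M1* + M2*.
M1* = U(8,10), bases: C(10,8) = 45.
M2* = U(1,6), bases: C(6,1) = 6.
|B(M*)| = 45 * 6 = 270.

270


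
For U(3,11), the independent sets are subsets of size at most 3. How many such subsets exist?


Independent sets of U(3,11) are all subsets of size <= 3.
Count = (11 choose 0) + (11 choose 1) + (11 choose 2) + (11 choose 3)
     = 1 + 11 + 55 + 165
     = 232.

232


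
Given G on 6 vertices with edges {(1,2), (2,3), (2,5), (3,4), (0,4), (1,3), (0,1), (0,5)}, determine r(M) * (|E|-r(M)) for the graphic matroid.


r(M) = |V| - c = 6 - 1 = 5.
nullity = |E| - r(M) = 8 - 5 = 3.
Product = 5 * 3 = 15.

15


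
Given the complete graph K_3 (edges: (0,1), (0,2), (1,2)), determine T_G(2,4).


T(K_3; x,y) = x^2 + x + y.
T(2,4) = 4 + 2 + 4 = 10.

10


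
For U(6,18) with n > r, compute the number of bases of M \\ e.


Deleting e from U(6,18) gives U(6,17) since n > r.
Bases of U(6,17) = C(17,6) = 17! / (6! * 11!) = 12376.

12376


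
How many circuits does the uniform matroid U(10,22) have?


In U(10,22), circuits are the (11)-element subsets.
Any set of 11 elements is dependent, and removing any one element gives
an independent set of size 10, so it is a minimal dependent set.
Number of circuits = C(22,11) = 705432.

705432


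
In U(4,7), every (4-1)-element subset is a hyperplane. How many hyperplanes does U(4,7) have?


Hyperplanes of U(4,7) are flats of rank 3.
In a uniform matroid, these are exactly the (3)-element subsets.
Count = C(7,3) = (7 * 6 * 5) / (1 * 2 * 3) = 35.

35


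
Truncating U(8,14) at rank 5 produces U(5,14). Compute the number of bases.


Truncating U(8,14) to rank 5 gives U(5,14).
Bases of U(5,14) are all 5-element subsets of 14 elements.
Number of bases = C(14,5) = 2002.

2002


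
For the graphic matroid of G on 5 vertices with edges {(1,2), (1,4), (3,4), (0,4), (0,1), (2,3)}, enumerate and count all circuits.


A circuit in a graphic matroid = edge set of a simple cycle.
G has 5 vertices and 6 edges.
Enumerating all minimal edge subsets forming cycles...
Total circuits found: 3.

3


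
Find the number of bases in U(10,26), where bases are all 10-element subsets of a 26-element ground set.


Bases of U(10,26) are all 10-element subsets of the 26-element ground set.
Number of bases = C(26,10).
C(26,10) = 26! / (10! * 16!) = 5311735.

5311735


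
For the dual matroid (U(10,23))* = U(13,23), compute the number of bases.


The dual of U(r,n) is U(n-r, n) = U(13,23).
Bases of U(13,23) are all (13)-element subsets.
|B(M*)| = C(23,13) = 23! / (13! * 10!) = 1144066.

1144066


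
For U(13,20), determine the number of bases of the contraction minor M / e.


Contracting e from U(13,20) gives U(12,19).
Bases of U(12,19) = C(19,12) = 50388.

50388


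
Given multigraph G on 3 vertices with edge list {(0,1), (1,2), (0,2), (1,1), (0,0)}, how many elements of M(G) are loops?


In a graphic matroid, a loop is a self-loop edge (u,u) with rank 0.
Examining all 5 edges for self-loops...
Self-loops found: (1,1), (0,0)
Number of loops = 2.

2


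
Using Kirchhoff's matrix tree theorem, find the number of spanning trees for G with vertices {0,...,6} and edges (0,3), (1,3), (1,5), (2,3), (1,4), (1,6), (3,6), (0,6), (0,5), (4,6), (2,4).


By Kirchhoff's matrix tree theorem, the number of spanning trees equals
the determinant of any cofactor of the Laplacian matrix L.
G has 7 vertices and 11 edges.
Computing the (6 x 6) cofactor determinant gives 176.

176


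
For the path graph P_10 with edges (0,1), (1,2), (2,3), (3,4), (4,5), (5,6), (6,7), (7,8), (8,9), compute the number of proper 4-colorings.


P(P_10, k) = k * (k-1)^(9).
P(4) = 4 * 3^9 = 4 * 19683 = 78732.

78732


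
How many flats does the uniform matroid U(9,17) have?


Flats of U(9,17): every subset of size < 9 is a flat, plus E itself.
Count = (17 choose 0) + (17 choose 1) + (17 choose 2) + (17 choose 3) + (17 choose 4) + (17 choose 5) + (17 choose 6) + (17 choose 7) + (17 choose 8) + 1
     = 1 + 17 + 136 + 680 + 2380 + 6188 + 12376 + 19448 + 24310 + 1
     = 65537.

65537


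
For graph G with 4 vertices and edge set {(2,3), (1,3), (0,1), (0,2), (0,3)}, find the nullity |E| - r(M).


Cycle rank (nullity) = |E| - r(M) = |E| - (|V| - c).
|E| = 5, |V| = 4, c = 1.
Nullity = 5 - (4 - 1) = 5 - 3 = 2.

2


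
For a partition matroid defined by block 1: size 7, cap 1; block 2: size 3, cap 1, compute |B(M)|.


A basis picks exactly ci elements from block i.
Number of bases = product of C(|Si|, ci).
= C(7,1) * C(3,1)
= 7 * 3
= 21.

21


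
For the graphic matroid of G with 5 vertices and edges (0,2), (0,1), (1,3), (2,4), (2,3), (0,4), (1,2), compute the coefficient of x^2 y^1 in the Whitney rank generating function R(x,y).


R(x,y) = sum over A in 2^E of x^(r(E)-r(A)) * y^(|A|-r(A)).
G has 5 vertices, 7 edges. r(E) = 4.
Enumerate all 2^7 = 128 subsets.
Count subsets with r(E)-r(A)=2 and |A|-r(A)=1: 3.

3


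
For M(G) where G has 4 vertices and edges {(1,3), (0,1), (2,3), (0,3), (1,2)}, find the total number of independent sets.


An independent set in a graphic matroid is an acyclic edge subset.
G has 4 vertices and 5 edges.
Enumerate all 2^5 = 32 subsets, checking for acyclicity.
Total independent sets = 24.

24


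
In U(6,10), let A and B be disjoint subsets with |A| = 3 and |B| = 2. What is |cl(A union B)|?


|A union B| = 3 + 2 = 5 (disjoint).
In U(6,10), cl(S) = S if |S| < 6, else cl(S) = E.
Since 5 < 6, cl(A union B) = A union B.
|cl(A union B)| = 5.

5


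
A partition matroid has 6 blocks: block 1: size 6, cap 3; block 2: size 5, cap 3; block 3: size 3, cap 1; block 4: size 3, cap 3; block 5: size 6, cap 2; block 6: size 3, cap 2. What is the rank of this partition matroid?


Rank of a partition matroid = sum of min(|Si|, ci) for each block.
= min(6,3) + min(5,3) + min(3,1) + min(3,3) + min(6,2) + min(3,2)
= 3 + 3 + 1 + 3 + 2 + 2
= 14.

14


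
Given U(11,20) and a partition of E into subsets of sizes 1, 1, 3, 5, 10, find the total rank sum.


r(Ai) = min(|Ai|, 11) for each part.
Sum = min(1,11) + min(1,11) + min(3,11) + min(5,11) + min(10,11)
    = 1 + 1 + 3 + 5 + 10
    = 20.

20


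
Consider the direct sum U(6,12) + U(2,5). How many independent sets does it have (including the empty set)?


For a direct sum, |I(M1+M2)| = |I(M1)| * |I(M2)|.
|I(U(6,12))| = sum C(12,k) for k=0..6 = 2510.
|I(U(2,5))| = sum C(5,k) for k=0..2 = 16.
Total = 2510 * 16 = 40160.

40160


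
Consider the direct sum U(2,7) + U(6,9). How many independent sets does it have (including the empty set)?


For a direct sum, |I(M1+M2)| = |I(M1)| * |I(M2)|.
|I(U(2,7))| = sum C(7,k) for k=0..2 = 29.
|I(U(6,9))| = sum C(9,k) for k=0..6 = 466.
Total = 29 * 466 = 13514.

13514


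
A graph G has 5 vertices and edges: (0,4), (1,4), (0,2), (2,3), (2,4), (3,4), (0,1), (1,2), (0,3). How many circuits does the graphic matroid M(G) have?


A circuit in a graphic matroid = edge set of a simple cycle.
G has 5 vertices and 9 edges.
Enumerating all minimal edge subsets forming cycles...
Total circuits found: 22.

22


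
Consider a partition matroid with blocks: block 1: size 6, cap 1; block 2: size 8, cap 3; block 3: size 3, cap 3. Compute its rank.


Rank of a partition matroid = sum of min(|Si|, ci) for each block.
= min(6,1) + min(8,3) + min(3,3)
= 1 + 3 + 3
= 7.

7


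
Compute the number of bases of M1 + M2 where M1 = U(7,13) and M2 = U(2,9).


Bases of a direct sum M1 + M2: |B| = |B(M1)| * |B(M2)|.
|B(U(7,13))| = C(13,7) = 1716.
|B(U(2,9))| = C(9,2) = 36.
Total bases = 1716 * 36 = 61776.

61776


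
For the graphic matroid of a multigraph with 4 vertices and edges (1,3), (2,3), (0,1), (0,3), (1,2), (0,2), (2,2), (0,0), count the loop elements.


In a graphic matroid, a loop is a self-loop edge (u,u) with rank 0.
Examining all 8 edges for self-loops...
Self-loops found: (2,2), (0,0)
Number of loops = 2.

2


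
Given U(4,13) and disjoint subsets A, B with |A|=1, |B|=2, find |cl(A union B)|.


|A union B| = 1 + 2 = 3 (disjoint).
In U(4,13), cl(S) = S if |S| < 4, else cl(S) = E.
Since 3 < 4, cl(A union B) = A union B.
|cl(A union B)| = 3.

3


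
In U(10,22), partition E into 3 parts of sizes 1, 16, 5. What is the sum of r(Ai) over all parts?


r(Ai) = min(|Ai|, 10) for each part.
Sum = min(1,10) + min(16,10) + min(5,10)
    = 1 + 10 + 5
    = 16.

16


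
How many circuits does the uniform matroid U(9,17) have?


In U(9,17), circuits are the (10)-element subsets.
Any set of 10 elements is dependent, and removing any one element gives
an independent set of size 9, so it is a minimal dependent set.
Number of circuits = C(17,10) = 19448.

19448


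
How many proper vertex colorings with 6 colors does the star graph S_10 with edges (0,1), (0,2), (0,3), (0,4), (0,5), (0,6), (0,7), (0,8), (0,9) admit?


P(tree, k) = k * (k-1)^(9) for any tree on 10 vertices.
P(6) = 6 * 5^9 = 6 * 1953125 = 11718750.

11718750


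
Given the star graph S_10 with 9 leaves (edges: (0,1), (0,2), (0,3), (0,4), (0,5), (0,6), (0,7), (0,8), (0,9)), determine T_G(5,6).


A star on 10 vertices is a tree with 9 edges.
T(x,y) = x^(9) for any tree.
T(5,6) = 5^9 = 1953125.

1953125


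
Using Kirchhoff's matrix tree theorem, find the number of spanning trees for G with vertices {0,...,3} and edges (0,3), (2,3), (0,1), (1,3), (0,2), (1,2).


By Kirchhoff's matrix tree theorem, the number of spanning trees equals
the determinant of any cofactor of the Laplacian matrix L.
G has 4 vertices and 6 edges.
Computing the (3 x 3) cofactor determinant gives 16.

16


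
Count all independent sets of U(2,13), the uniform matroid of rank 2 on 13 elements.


Independent sets of U(2,13) are all subsets of size <= 2.
Count = C(13,0) + C(13,1) + C(13,2)
     = 1 + 13 + 78
     = 92.

92


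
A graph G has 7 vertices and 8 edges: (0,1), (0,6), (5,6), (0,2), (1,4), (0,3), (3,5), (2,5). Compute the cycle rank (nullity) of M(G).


Cycle rank (nullity) = |E| - r(M) = |E| - (|V| - c).
|E| = 8, |V| = 7, c = 1.
Nullity = 8 - (7 - 1) = 8 - 6 = 2.

2


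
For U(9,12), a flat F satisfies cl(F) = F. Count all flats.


Flats of U(9,12): every subset of size < 9 is a flat, plus E itself.
Count = (12 choose 0) + (12 choose 1) + (12 choose 2) + (12 choose 3) + (12 choose 4) + (12 choose 5) + (12 choose 6) + (12 choose 7) + (12 choose 8) + 1
     = 1 + 12 + 66 + 220 + 495 + 792 + 924 + 792 + 495 + 1
     = 3798.

3798


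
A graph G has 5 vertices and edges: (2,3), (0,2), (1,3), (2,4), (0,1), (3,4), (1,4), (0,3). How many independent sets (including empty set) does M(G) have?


An independent set in a graphic matroid is an acyclic edge subset.
G has 5 vertices and 8 edges.
Enumerate all 2^8 = 256 subsets, checking for acyclicity.
Total independent sets = 134.

134


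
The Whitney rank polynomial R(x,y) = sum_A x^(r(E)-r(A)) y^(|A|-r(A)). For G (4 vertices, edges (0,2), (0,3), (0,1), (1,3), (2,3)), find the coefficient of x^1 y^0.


R(x,y) = sum over A in 2^E of x^(r(E)-r(A)) * y^(|A|-r(A)).
G has 4 vertices, 5 edges. r(E) = 3.
Enumerate all 2^5 = 32 subsets.
Count subsets with r(E)-r(A)=1 and |A|-r(A)=0: 10.

10


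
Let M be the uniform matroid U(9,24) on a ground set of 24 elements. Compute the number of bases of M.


Bases of U(9,24) are all 9-element subsets of the 24-element ground set.
Number of bases = C(24,9).
(24 choose 9) = 1307504.

1307504


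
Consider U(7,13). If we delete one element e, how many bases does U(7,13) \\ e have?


Deleting e from U(7,13) gives U(7,12) since n > r.
Bases of U(7,12) = C(12,7) = 12! / (7! * 5!) = 792.

792


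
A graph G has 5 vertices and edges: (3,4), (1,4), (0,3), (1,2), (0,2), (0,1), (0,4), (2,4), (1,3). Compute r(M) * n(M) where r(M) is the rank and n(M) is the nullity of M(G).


r(M) = |V| - c = 5 - 1 = 4.
nullity = |E| - r(M) = 9 - 4 = 5.
Product = 4 * 5 = 20.

20


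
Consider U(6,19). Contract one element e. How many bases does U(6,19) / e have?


Contracting e from U(6,19) gives U(5,18).
Bases of U(5,18) = C(18,5) = 18! / (5! * 13!) = 8568.

8568


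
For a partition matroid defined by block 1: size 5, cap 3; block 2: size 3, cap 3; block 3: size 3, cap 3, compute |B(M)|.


A basis picks exactly ci elements from block i.
Number of bases = product of C(|Si|, ci).
= C(5,3) * C(3,3) * C(3,3)
= 10 * 1 * 1
= 10.

10


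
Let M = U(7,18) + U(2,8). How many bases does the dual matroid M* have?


(M1+M2)* = M1* + M2*.
M1* = U(11,18), bases: C(18,11) = 31824.
M2* = U(6,8), bases: C(8,6) = 28.
|B(M*)| = 31824 * 28 = 891072.

891072


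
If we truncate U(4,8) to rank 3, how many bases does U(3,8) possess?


Truncating U(4,8) to rank 3 gives U(3,8).
Bases of U(3,8) are all 3-element subsets of 8 elements.
Number of bases = C(8,3) = 8! / (3! * 5!) = 56.

56


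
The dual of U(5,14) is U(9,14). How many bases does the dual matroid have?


The dual of U(r,n) is U(n-r, n) = U(9,14).
Bases of U(9,14) are all (9)-element subsets.
|B(M*)| = C(14,9) = 14! / (9! * 5!) = 2002.

2002


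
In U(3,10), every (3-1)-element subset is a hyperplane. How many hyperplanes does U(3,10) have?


Hyperplanes of U(3,10) are flats of rank 2.
In a uniform matroid, these are exactly the (2)-element subsets.
Count = C(10,2) = 10! / (2! * 8!) = 45.

45


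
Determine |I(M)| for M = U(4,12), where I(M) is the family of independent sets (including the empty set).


Independent sets of U(4,12) are all subsets of size <= 4.
Count = (12 choose 0) + (12 choose 1) + (12 choose 2) + (12 choose 3) + (12 choose 4)
     = 1 + 12 + 66 + 220 + 495
     = 794.

794


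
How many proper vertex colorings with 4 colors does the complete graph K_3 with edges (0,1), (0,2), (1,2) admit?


P(K_3, k) = k(k-1)(k-2)...(k-2).
P(4) = (4) * (3) * (2) = 24.

24


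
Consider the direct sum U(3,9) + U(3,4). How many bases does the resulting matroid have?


Bases of a direct sum M1 + M2: |B| = |B(M1)| * |B(M2)|.
|B(U(3,9))| = C(9,3) = 84.
|B(U(3,4))| = C(4,3) = 4.
Total bases = 84 * 4 = 336.

336


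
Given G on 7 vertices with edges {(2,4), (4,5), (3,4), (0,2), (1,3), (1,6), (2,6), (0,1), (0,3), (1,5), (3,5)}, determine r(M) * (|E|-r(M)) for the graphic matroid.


r(M) = |V| - c = 7 - 1 = 6.
nullity = |E| - r(M) = 11 - 6 = 5.
Product = 6 * 5 = 30.

30


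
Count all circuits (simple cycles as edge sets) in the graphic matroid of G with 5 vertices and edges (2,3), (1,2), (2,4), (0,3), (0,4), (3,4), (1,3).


A circuit in a graphic matroid = edge set of a simple cycle.
G has 5 vertices and 7 edges.
Enumerating all minimal edge subsets forming cycles...
Total circuits found: 6.

6


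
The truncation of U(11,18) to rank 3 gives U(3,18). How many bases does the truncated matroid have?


Truncating U(11,18) to rank 3 gives U(3,18).
Bases of U(3,18) are all 3-element subsets of 18 elements.
Number of bases = C(18,3) = (18 * 17 * 16) / (1 * 2 * 3) = 816.

816


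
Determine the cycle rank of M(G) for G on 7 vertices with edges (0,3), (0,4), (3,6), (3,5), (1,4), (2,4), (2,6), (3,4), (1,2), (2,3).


Cycle rank (nullity) = |E| - r(M) = |E| - (|V| - c).
|E| = 10, |V| = 7, c = 1.
Nullity = 10 - (7 - 1) = 10 - 6 = 4.

4


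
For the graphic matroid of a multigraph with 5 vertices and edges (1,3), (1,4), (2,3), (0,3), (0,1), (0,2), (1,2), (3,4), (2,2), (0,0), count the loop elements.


In a graphic matroid, a loop is a self-loop edge (u,u) with rank 0.
Examining all 10 edges for self-loops...
Self-loops found: (2,2), (0,0)
Number of loops = 2.

2


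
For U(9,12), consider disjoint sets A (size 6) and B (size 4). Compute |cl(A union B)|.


|A union B| = 6 + 4 = 10 (disjoint).
In U(9,12), cl(S) = S if |S| < 9, else cl(S) = E.
Since 10 >= 9, cl(A union B) = E.
|cl(A union B)| = 12.

12


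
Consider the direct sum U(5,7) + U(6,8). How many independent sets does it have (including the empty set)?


For a direct sum, |I(M1+M2)| = |I(M1)| * |I(M2)|.
|I(U(5,7))| = sum C(7,k) for k=0..5 = 120.
|I(U(6,8))| = sum C(8,k) for k=0..6 = 247.
Total = 120 * 247 = 29640.

29640


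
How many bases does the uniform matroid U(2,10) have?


Bases of U(2,10) are all 2-element subsets of the 10-element ground set.
Number of bases = C(10,2).
C(10,2) = (10 * 9) / (1 * 2) = 45.

45


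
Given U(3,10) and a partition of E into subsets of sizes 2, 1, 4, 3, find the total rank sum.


r(Ai) = min(|Ai|, 3) for each part.
Sum = min(2,3) + min(1,3) + min(4,3) + min(3,3)
    = 2 + 1 + 3 + 3
    = 9.

9
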